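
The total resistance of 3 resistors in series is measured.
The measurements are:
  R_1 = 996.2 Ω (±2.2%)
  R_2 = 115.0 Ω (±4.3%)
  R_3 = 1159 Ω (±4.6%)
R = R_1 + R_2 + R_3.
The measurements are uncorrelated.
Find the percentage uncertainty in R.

2.55%

Each term contributes (cᵢ δxᵢ)² to (δR)²:
  (δR_1)² = 480;  (δR_2)² = 24.5;  (δR_3)² = 2840
δR = √(3350) = 57.9 Ω
R = 2270 Ω, so δR/R = 57.9/2270 = 0.0255.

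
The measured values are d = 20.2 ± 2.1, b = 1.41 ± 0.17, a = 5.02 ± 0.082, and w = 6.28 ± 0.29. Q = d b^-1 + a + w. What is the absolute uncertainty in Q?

Let p = d·b^-1 = 14.3. δp/p = √((1·δd/d)² + (-1·δb/b)²) = √(0.0108 + 0.0145) = 0.159, so δp = 2.28.
Q = p + a + w: δQ = √(δp² + δa² + δw²) = √(5.20 + 0.00672 + 0.0841) = 2.30

2.30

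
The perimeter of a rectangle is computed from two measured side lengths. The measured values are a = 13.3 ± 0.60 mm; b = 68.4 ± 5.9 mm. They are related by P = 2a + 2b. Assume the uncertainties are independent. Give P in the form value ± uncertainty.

163 ± 11.9 mm

Each term contributes (cᵢ δxᵢ)² to (δP)²:
  (2·δa)² = 1.44;  (2·δb)² = 139
δP = √(141) = 11.9 mm
P = 163 mm.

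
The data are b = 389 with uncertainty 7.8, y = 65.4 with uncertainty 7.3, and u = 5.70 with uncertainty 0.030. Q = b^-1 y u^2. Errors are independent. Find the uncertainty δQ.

0.622

Relative error in a monomial: (δQ/Q)² = Σ (nᵢ · δxᵢ/xᵢ)².
  (-1·δb/b)² = (-1×0.0201)² = 0.000402;  (1·δy/y)² = (1×0.112)² = 0.0125;  (2·δu/u)² = (2×0.00526)² = 0.000111
δQ/Q = √(0.0130) = 0.114
Q = 5.46, so δQ = 0.114 × 5.46 = 0.622.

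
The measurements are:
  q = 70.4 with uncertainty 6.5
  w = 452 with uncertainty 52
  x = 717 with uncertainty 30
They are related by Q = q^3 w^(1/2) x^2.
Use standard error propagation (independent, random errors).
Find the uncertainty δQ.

1.13e+12

Since Q is a product/quotient, work with relative uncertainties:
  (3·δq/q)² = (3×0.0923)² = 0.0767;  (½·δw/w)² = (0.5×0.115)² = 0.00331;  (2·δx/x)² = (2×0.0418)² = 0.00700
δQ/Q = √(0.0870) = 0.295
Q = 3.81e+12, so δQ = 0.295 × 3.81e+12 = 1.13e+12.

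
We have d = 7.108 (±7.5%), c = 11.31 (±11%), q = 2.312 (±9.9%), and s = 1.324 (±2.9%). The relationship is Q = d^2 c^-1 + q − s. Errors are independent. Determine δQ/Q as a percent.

Let p = d^2·c^-1 = 4.467. δp/p = √((2·δd/d)² + (-1·δc/c)²) = √(0.0225 + 0.0121) = 0.186, so δp = 0.831.
Q = p + q − s: δQ = √(δp² + δq² + δs²) = √(0.690 + 0.0524 + 0.00147) = 0.863
Q = 5.455, so δQ/Q = 0.863/5.455 = 0.158.

15.8%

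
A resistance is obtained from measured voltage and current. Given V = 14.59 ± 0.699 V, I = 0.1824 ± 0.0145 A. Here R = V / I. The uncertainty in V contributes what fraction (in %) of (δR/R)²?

26.6%

(δR/R)² = (1·δV/V)² + (-1·δI/I)²
  V term: (1×0.0479)² = 0.00230
  I term: (-1×0.0795)² = 0.00632
Total = 0.00861. Share from V = 0.00230/0.00861 = 0.266.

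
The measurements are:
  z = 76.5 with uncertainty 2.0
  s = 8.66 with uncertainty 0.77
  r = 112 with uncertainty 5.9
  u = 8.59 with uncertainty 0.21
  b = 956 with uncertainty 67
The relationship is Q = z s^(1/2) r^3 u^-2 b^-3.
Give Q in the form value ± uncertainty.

0.00491 ± 0.00134

For a monomial Q ∝ z, s^(1/2), r^3, u^-2, b^-3, fractional errors add in quadrature:
  (1·δz/z)² = (1×0.0261)² = 0.000683;  (½·δs/s)² = (0.5×0.0889)² = 0.00198;  (3·δr/r)² = (3×0.0527)² = 0.0250;  (-2·δu/u)² = (-2×0.0244)² = 0.00239;  (-3·δb/b)² = (-3×0.0701)² = 0.0442
δQ/Q = √(0.0742) = 0.272
Q = 0.00491, so δQ = 0.272 × 0.00491 = 0.00134.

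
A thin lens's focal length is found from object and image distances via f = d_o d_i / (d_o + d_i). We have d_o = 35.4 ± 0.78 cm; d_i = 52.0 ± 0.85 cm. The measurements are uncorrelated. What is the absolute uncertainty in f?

∂f/∂d_o = (d_i/(d_o+d_i))² = 0.354;  ∂f/∂d_i = (d_o/(d_o+d_i))² = 0.164
δf = √((∂f/∂d_o · δd_o)² + (∂f/∂d_i · δd_i)²) = √(0.0762 + 0.0194) = 0.309 cm

0.309 cm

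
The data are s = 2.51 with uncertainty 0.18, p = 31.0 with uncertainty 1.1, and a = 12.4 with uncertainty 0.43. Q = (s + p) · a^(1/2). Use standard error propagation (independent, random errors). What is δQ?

4.43

Let u = s + p = 33.5. δu = √(δs² + δp²) = √(0.0324 + 1.21) = 1.11, so δu/u = 0.0333.
Q is then a monomial in u, a:
δQ/Q = √((δu/u)² + (½·δa/a)²) = √(0.00111 + 0.000301) = 0.0375
Q = 118, so δQ = 0.0375 × 118 = 4.43.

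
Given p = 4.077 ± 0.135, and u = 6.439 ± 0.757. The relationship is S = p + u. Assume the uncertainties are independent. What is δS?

0.769

Sums and differences: (δS)² = Σ (cᵢ δxᵢ)².
  (δp)² = 0.0182;  (δu)² = 0.573
δS = √(0.591) = 0.769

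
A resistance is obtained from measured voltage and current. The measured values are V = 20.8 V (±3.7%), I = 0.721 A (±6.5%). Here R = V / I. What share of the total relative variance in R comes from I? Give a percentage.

(δR/R)² = (1·δV/V)² + (-1·δI/I)²
  V term: (1×0.0370)² = 0.00137
  I term: (-1×0.0650)² = 0.00423
Total = 0.00559. Share from I = 0.00423/0.00559 = 0.755.

75.5%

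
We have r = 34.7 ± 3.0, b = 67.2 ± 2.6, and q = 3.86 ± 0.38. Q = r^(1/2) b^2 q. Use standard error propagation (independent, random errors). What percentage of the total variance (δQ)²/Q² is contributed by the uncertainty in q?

(δQ/Q)² = (½·δr/r)² + (2·δb/b)² + (1·δq/q)²
  r term: (0.5×0.0865)² = 0.00187
  b term: (2×0.0387)² = 0.00599
  q term: (1×0.0984)² = 0.00969
Total = 0.0175. Share from q = 0.00969/0.0175 = 0.552.

55.2%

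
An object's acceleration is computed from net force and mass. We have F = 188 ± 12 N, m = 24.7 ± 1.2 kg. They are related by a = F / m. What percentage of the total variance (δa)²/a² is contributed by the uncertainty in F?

63.3%

(δa/a)² = (1·δF/F)² + (-1·δm/m)²
  F term: (1×0.0638)² = 0.00407
  m term: (-1×0.0486)² = 0.00236
Total = 0.00643. Share from F = 0.00407/0.00643 = 0.633.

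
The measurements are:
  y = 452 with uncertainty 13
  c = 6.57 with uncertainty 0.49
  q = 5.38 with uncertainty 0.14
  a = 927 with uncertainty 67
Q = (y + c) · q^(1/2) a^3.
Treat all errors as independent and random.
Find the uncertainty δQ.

Let u = y + c = 459. δu = √(δy² + δc²) = √(169 + 0.240) = 13.0, so δu/u = 0.0284.
Q is then a monomial in u, q, a:
δQ/Q = √((δu/u)² + (½·δq/q)² + (3·δa/a)²) = √(0.000805 + 0.000169 + 0.0470) = 0.219
Q = 8.47e+11, so δQ = 0.219 × 8.47e+11 = 1.86e+11.

1.86e+11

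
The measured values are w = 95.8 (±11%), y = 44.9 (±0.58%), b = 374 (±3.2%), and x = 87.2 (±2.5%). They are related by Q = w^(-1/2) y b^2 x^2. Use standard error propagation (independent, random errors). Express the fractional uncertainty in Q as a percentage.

Products/powers → add relative errors in quadrature, weighted by exponent:
  (−½·δw/w)² = (-0.5×0.110)² = 0.00302;  (1·δy/y)² = (1×0.00580)² = 3.36e-05;  (2·δb/b)² = (2×0.0320)² = 0.00410;  (2·δx/x)² = (2×0.0250)² = 0.00250
δQ/Q = √(0.00965) = 0.0983

9.83%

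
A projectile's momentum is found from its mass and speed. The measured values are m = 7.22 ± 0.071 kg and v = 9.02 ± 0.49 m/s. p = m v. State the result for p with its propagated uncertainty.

Since p is a product/quotient, work with relative uncertainties:
  (1·δm/m)² = (1×0.00983)² = 9.67e-05;  (1·δv/v)² = (1×0.0543)² = 0.00295
δp/p = √(0.00305) = 0.0552
p = 65.1 kg·m/s, so δp = 0.0552 × 65.1 = 3.60 kg·m/s.

65.1 ± 3.60 kg·m/s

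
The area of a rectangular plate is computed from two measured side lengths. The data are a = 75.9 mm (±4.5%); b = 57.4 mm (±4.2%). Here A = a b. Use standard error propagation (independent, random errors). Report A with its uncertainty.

A is a product of powers, so relative uncertainties combine in quadrature:
  (1·δa/a)² = (1×0.0450)² = 0.00202;  (1·δb/b)² = (1×0.0420)² = 0.00176
δA/A = √(0.00379) = 0.0616
A = 4360 mm^2, so δA = 0.0616 × 4360 = 268 mm^2.

4360 ± 268 mm^2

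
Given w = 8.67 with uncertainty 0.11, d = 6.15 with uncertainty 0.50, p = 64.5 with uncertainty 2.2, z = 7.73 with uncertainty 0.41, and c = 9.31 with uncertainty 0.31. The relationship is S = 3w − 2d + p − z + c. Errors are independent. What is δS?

2.49

For a sum/difference, combine absolute errors in quadrature:
  (3·δw)² = 0.109;  (2·δd)² = 1.00;  (δp)² = 4.84;  (δz)² = 0.168;  (δc)² = 0.0961
δS = √(6.21) = 2.49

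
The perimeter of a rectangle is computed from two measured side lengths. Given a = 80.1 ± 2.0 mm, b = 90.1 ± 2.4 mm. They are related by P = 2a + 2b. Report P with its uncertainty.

P is a linear combination, so absolute uncertainties add in quadrature:
  (2·δa)² = 16.0;  (2·δb)² = 23.0
δP = √(39.0) = 6.25 mm
P = 340 mm.

340 ± 6.25 mm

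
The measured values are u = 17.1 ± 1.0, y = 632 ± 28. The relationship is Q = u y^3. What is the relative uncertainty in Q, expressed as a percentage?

Each factor contributes (exponent × relative error)² to (δQ/Q)²:
  (1·δu/u)² = (1×0.0585)² = 0.00342;  (3·δy/y)² = (3×0.0443)² = 0.0177
δQ/Q = √(0.0211) = 0.145

14.5%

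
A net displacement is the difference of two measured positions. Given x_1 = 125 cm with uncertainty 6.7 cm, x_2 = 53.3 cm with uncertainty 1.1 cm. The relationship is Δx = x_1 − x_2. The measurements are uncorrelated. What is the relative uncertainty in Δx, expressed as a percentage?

9.47%

Sums and differences: (δΔx)² = Σ (cᵢ δxᵢ)².
  (δx_1)² = 44.9;  (δx_2)² = 1.21
δΔx = √(46.1) = 6.79 cm
Δx = 71.7 cm, so δΔx/Δx = 6.79/71.7 = 0.0947.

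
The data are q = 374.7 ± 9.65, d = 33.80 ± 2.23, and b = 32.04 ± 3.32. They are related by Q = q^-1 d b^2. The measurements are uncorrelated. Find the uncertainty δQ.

Relative error in a monomial: (δQ/Q)² = Σ (nᵢ · δxᵢ/xᵢ)².
  (-1·δq/q)² = (-1×0.0258)² = 0.000663;  (1·δd/d)² = (1×0.0660)² = 0.00435;  (2·δb/b)² = (2×0.104)² = 0.0429
δQ/Q = √(0.0480) = 0.219
Q = 92.60, so δQ = 0.219 × 92.60 = 20.3.

20.3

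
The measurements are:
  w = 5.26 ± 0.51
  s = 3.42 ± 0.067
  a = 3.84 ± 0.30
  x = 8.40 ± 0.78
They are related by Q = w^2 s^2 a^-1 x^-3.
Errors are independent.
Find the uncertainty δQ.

Each factor contributes (exponent × relative error)² to (δQ/Q)²:
  (2·δw/w)² = (2×0.0970)² = 0.0376;  (2·δs/s)² = (2×0.0196)² = 0.00154;  (-1·δa/a)² = (-1×0.0781)² = 0.00610;  (-3·δx/x)² = (-3×0.0929)² = 0.0776
δQ/Q = √(0.123) = 0.350
Q = 0.142, so δQ = 0.350 × 0.142 = 0.0498.

0.0498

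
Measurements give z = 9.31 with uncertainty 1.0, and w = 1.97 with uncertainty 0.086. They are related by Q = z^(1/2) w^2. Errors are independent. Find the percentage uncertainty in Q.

10.3%

Products/powers → add relative errors in quadrature, weighted by exponent:
  (½·δz/z)² = (0.5×0.107)² = 0.00288;  (2·δw/w)² = (2×0.0437)² = 0.00762
δQ/Q = √(0.0105) = 0.103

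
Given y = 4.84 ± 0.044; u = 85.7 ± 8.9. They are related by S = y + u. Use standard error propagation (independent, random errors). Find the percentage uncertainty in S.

Sums and differences: (δS)² = Σ (cᵢ δxᵢ)².
  (δy)² = 0.00194;  (δu)² = 79.2
δS = √(79.2) = 8.90
S = 90.5, so δS/S = 8.90/90.5 = 0.0983.

9.83%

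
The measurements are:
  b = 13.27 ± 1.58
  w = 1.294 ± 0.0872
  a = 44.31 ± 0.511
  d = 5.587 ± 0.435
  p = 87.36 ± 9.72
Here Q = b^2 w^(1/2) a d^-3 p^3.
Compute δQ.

Q is a product of powers, so relative uncertainties combine in quadrature:
  (2·δb/b)² = (2×0.119)² = 0.0567;  (½·δw/w)² = (0.5×0.0674)² = 0.00114;  (1·δa/a)² = (1×0.0115)² = 0.000133;  (-3·δd/d)² = (-3×0.0779)² = 0.0546;  (3·δp/p)² = (3×0.111)² = 0.111
δQ/Q = √(0.224) = 0.473
Q = 3.393e+07, so δQ = 0.473 × 3.393e+07 = 1.61e+07.

1.61e+07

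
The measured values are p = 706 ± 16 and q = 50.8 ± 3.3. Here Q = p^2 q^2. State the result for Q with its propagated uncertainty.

(1.29 ± 0.177) × 10^9

Products/powers → add relative errors in quadrature, weighted by exponent:
  (2·δp/p)² = (2×0.0227)² = 0.00205;  (2·δq/q)² = (2×0.0650)² = 0.0169
δQ/Q = √(0.0189) = 0.138
Q = 1.29e+09, so δQ = 0.138 × 1.29e+09 = 1.77e+08.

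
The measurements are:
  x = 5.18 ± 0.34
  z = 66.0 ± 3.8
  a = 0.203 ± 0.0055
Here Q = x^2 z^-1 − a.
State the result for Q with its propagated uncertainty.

0.204 ± 0.0585

Let p = x^2·z^-1 = 0.407. δp/p = √((2·δx/x)² + (-1·δz/z)²) = √(0.0172 + 0.00331) = 0.143, so δp = 0.0583.
Q = p − a: δQ = √(δp² + δa²) = √(0.00340 + 3.02e-05) = 0.0585
Q = 0.204.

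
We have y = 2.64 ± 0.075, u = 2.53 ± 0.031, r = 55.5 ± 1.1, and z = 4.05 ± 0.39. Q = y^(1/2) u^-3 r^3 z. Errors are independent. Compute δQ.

8320

For a monomial Q ∝ y^(1/2), u^-3, r^3, z, fractional errors add in quadrature:
  (½·δy/y)² = (0.5×0.0284)² = 0.000202;  (-3·δu/u)² = (-3×0.0123)² = 0.00135;  (3·δr/r)² = (3×0.0198)² = 0.00354;  (1·δz/z)² = (1×0.0963)² = 0.00927
δQ/Q = √(0.0144) = 0.120
Q = 69500, so δQ = 0.120 × 69500 = 8320.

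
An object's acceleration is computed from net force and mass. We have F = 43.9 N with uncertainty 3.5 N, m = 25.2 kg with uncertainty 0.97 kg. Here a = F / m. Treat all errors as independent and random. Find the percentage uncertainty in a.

8.85%

Since a is a product/quotient, work with relative uncertainties:
  (1·δF/F)² = (1×0.0797)² = 0.00636;  (-1·δm/m)² = (-1×0.0385)² = 0.00148
δa/a = √(0.00784) = 0.0885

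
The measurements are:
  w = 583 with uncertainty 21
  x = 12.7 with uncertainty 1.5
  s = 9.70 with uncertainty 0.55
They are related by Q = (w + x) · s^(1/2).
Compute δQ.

84.1

Let u = w + x = 596. δu = √(δw² + δx²) = √(441 + 2.25) = 21.1, so δu/u = 0.0353.
Q is then a monomial in u, s:
δQ/Q = √((δu/u)² + (½·δs/s)²) = √(0.00125 + 0.000804) = 0.0453
Q = 1860, so δQ = 0.0453 × 1860 = 84.1.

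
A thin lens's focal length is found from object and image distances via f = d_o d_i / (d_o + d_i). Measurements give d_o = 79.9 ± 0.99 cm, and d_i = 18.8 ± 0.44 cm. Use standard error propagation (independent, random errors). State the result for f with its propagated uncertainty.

∂f/∂d_o = (d_i/(d_o+d_i))² = 0.0363;  ∂f/∂d_i = (d_o/(d_o+d_i))² = 0.655
δf = √((∂f/∂d_o · δd_o)² + (∂f/∂d_i · δd_i)²) = √(0.00129 + 0.0831) = 0.291 cm
f = 15.2 cm.

15.2 ± 0.291 cm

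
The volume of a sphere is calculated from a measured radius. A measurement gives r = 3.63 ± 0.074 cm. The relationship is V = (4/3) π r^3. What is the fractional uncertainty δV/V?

0.0612

Products/powers → add relative errors in quadrature, weighted by exponent:
  (3·δr/r)² = (3×0.0204)² = 0.00374
δV/V = √(0.00374) = 0.0612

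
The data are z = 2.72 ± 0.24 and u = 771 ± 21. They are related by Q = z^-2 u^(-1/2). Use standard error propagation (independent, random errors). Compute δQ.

0.000862

Products/powers → add relative errors in quadrature, weighted by exponent:
  (-2·δz/z)² = (-2×0.0882)² = 0.0311;  (−½·δu/u)² = (-0.5×0.0272)² = 0.000185
δQ/Q = √(0.0313) = 0.177
Q = 0.00487, so δQ = 0.177 × 0.00487 = 0.000862.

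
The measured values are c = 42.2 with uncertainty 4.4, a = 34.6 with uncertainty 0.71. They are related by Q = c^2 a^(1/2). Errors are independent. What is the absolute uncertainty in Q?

2190

Each factor contributes (exponent × relative error)² to (δQ/Q)²:
  (2·δc/c)² = (2×0.104)² = 0.0435;  (½·δa/a)² = (0.5×0.0205)² = 0.000105
δQ/Q = √(0.0436) = 0.209
Q = 10500, so δQ = 0.209 × 10500 = 2190.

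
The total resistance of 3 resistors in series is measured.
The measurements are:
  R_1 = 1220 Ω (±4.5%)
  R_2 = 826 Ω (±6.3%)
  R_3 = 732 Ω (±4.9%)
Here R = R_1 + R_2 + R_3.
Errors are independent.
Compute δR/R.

Each term contributes (cᵢ δxᵢ)² to (δR)²:
  (δR_1)² = 3010;  (δR_2)² = 2710;  (δR_3)² = 1290
δR = √(7010) = 83.7 Ω
R = 2780 Ω, so δR/R = 83.7/2780 = 0.0301.

0.0301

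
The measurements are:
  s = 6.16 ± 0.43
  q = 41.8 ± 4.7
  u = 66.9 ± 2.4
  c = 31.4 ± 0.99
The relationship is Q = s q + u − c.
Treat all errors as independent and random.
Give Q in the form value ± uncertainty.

293 ± 34.2

Let p = s·q = 257. δp/p = √((1·δs/s)² + (1·δq/q)²) = √(0.00487 + 0.0126) = 0.132, so δp = 34.1.
Q = p + u − c: δQ = √(δp² + δu² + δc²) = √(1160 + 5.76 + 0.980) = 34.2
Q = 293.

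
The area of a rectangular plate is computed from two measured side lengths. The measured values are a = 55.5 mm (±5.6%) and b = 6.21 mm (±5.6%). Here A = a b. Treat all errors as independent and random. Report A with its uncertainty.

A is a product of powers, so relative uncertainties combine in quadrature:
  (1·δa/a)² = (1×0.0560)² = 0.00314;  (1·δb/b)² = (1×0.0560)² = 0.00314
δA/A = √(0.00627) = 0.0792
A = 345 mm^2, so δA = 0.0792 × 345 = 27.3 mm^2.

345 ± 27.3 mm^2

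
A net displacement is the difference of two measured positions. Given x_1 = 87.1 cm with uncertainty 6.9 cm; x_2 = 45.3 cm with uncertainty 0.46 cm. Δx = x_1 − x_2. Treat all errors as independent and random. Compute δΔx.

6.92 cm

Absolute uncertainties add in quadrature for a linear combination:
  (δx_1)² = 47.6;  (δx_2)² = 0.212
δΔx = √(47.8) = 6.92 cm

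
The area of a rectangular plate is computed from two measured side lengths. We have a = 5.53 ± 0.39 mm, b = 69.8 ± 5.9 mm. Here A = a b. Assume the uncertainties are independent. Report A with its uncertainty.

386 ± 42.5 mm^2

Products/powers → add relative errors in quadrature, weighted by exponent:
  (1·δa/a)² = (1×0.0705)² = 0.00497;  (1·δb/b)² = (1×0.0845)² = 0.00714
δA/A = √(0.0121) = 0.110
A = 386 mm^2, so δA = 0.110 × 386 = 42.5 mm^2.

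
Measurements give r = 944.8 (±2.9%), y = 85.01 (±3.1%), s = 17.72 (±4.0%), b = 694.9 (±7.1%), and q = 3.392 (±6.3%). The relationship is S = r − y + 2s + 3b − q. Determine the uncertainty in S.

Each term contributes (cᵢ δxᵢ)² to (δS)²:
  (δr)² = 751;  (δy)² = 6.94;  (2·δs)² = 2.01;  (3·δb)² = 21900;  (δq)² = 0.0457
δS = √(22700) = 151

151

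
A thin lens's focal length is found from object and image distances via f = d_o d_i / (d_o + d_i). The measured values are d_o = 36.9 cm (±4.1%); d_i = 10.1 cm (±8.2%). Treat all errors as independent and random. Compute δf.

0.515 cm

∂f/∂d_o = (d_i/(d_o+d_i))² = 0.0462;  ∂f/∂d_i = (d_o/(d_o+d_i))² = 0.616
δf = √((∂f/∂d_o · δd_o)² + (∂f/∂d_i · δd_i)²) = √(0.00488 + 0.261) = 0.515 cm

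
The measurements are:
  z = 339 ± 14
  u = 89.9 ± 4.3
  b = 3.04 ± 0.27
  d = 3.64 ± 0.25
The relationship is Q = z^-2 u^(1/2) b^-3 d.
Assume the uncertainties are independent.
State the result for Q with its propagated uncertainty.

For a monomial Q ∝ z^-2, u^(1/2), b^-3, d, fractional errors add in quadrature:
  (-2·δz/z)² = (-2×0.0413)² = 0.00682;  (½·δu/u)² = (0.5×0.0478)² = 0.000572;  (-3·δb/b)² = (-3×0.0888)² = 0.0710;  (1·δd/d)² = (1×0.0687)² = 0.00472
δQ/Q = √(0.0831) = 0.288
Q = 1.07e-05, so δQ = 0.288 × 1.07e-05 = 3.08e-06.

(1.07 ± 0.308) × 10^-5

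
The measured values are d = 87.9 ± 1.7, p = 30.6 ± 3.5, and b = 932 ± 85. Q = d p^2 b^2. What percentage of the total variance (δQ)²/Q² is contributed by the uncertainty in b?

38.7%

(δQ/Q)² = (1·δd/d)² + (2·δp/p)² + (2·δb/b)²
  d term: (1×0.0193)² = 0.000374
  p term: (2×0.114)² = 0.0523
  b term: (2×0.0912)² = 0.0333
Total = 0.0860. Share from b = 0.0333/0.0860 = 0.387.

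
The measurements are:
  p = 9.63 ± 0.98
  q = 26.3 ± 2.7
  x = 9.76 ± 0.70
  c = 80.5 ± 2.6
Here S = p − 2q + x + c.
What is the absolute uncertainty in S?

6.11

Each term contributes (cᵢ δxᵢ)² to (δS)²:
  (δp)² = 0.960;  (2·δq)² = 29.2;  (δx)² = 0.490;  (δc)² = 6.76
δS = √(37.4) = 6.11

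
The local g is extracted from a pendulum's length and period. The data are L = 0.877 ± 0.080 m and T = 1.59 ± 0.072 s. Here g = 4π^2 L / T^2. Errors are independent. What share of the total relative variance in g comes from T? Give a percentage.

49.6%

(δg/g)² = (1·δL/L)² + (-2·δT/T)²
  L term: (1×0.0912)² = 0.00832
  T term: (-2×0.0453)² = 0.00820
Total = 0.0165. Share from T = 0.00820/0.0165 = 0.496.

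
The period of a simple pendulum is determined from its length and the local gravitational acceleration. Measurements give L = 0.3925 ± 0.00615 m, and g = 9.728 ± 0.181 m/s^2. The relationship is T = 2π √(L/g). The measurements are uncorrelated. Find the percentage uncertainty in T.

1.22%

For a monomial T ∝ L^(1/2), g^(-1/2), fractional errors add in quadrature:
  (½·δL/L)² = (0.5×0.0157)² = 6.14e-05;  (−½·δg/g)² = (-0.5×0.0186)² = 8.65e-05
δT/T = √(0.000148) = 0.0122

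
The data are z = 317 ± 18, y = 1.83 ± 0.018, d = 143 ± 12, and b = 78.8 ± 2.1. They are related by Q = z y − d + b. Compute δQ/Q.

Let p = z·y = 580. δp/p = √((1·δz/z)² + (1·δy/y)²) = √(0.00322 + 9.67e-05) = 0.0576, so δp = 33.4.
Q = p − d + b: δQ = √(δp² + δd² + δb²) = √(1120 + 144 + 4.41) = 35.6
Q = 516, so δQ/Q = 35.6/516 = 0.0690.

0.0690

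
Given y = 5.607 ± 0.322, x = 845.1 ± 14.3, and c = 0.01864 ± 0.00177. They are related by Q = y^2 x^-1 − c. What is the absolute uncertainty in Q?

Let p = y^2·x^-1 = 0.03720. δp/p = √((2·δy/y)² + (-1·δx/x)²) = √(0.0132 + 0.000286) = 0.116, so δp = 0.00432.
Q = p − c: δQ = √(δp² + δc²) = √(1.87e-05 + 3.13e-06) = 0.00467

0.00467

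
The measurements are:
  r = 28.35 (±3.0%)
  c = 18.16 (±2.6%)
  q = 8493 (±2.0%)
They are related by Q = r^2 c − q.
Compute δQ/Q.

Let p = r^2·c = 14600. δp/p = √((2·δr/r)² + (1·δc/c)²) = √(0.00360 + 0.000676) = 0.0654, so δp = 954.
Q = p − q: δQ = √(δp² + δq²) = √(9.11e+05 + 28900) = 969
Q = 6103, so δQ/Q = 969/6103 = 0.159.

0.159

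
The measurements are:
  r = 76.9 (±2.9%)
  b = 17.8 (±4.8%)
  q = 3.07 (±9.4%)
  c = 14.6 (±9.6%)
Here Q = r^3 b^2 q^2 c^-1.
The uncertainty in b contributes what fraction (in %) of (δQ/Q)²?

15.0%

(δQ/Q)² = (3·δr/r)² + (2·δb/b)² + (2·δq/q)² + (-1·δc/c)²
  r term: (3×0.0290)² = 0.00757
  b term: (2×0.0480)² = 0.00922
  q term: (2×0.0940)² = 0.0353
  c term: (-1×0.0960)² = 0.00922
Total = 0.0613. Share from b = 0.00922/0.0613 = 0.150.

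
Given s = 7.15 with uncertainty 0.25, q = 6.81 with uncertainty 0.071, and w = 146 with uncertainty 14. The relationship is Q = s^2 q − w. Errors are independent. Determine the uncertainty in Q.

Let p = s^2·q = 348. δp/p = √((2·δs/s)² + (1·δq/q)²) = √(0.00489 + 0.000109) = 0.0707, so δp = 24.6.
Q = p − w: δQ = √(δp² + δw²) = √(606 + 196) = 28.3

28.3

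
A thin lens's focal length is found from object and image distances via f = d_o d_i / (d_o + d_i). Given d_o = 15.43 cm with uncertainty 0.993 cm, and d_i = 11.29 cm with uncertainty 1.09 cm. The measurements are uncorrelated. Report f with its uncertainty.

6.520 ± 0.404 cm

∂f/∂d_o = (d_i/(d_o+d_i))² = 0.179;  ∂f/∂d_i = (d_o/(d_o+d_i))² = 0.333
δf = √((∂f/∂d_o · δd_o)² + (∂f/∂d_i · δd_i)²) = √(0.0314 + 0.132) = 0.404 cm
f = 6.520 cm.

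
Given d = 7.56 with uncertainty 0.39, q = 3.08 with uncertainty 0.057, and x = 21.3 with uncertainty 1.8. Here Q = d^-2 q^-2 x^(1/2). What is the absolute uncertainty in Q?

For a monomial Q ∝ d^-2, q^-2, x^(1/2), fractional errors add in quadrature:
  (-2·δd/d)² = (-2×0.0516)² = 0.0106;  (-2·δq/q)² = (-2×0.0185)² = 0.00137;  (½·δx/x)² = (0.5×0.0845)² = 0.00179
δQ/Q = √(0.0138) = 0.117
Q = 0.00851, so δQ = 0.117 × 0.00851 = 0.001000.

0.001000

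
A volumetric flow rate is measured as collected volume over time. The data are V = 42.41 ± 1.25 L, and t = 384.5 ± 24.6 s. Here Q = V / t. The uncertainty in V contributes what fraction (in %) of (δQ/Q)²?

(δQ/Q)² = (1·δV/V)² + (-1·δt/t)²
  V term: (1×0.0295)² = 0.000869
  t term: (-1×0.0640)² = 0.00409
Total = 0.00496. Share from V = 0.000869/0.00496 = 0.175.

17.5%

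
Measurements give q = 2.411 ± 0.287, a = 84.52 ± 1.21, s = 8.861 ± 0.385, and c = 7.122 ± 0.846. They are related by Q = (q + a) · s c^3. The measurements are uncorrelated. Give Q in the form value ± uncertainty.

Let u = q + a = 86.93. δu = √(δq² + δa²) = √(0.0824 + 1.46) = 1.24, so δu/u = 0.0143.
Q is then a monomial in u, s, c:
δQ/Q = √((δu/u)² + (1·δs/s)² + (3·δc/c)²) = √(0.000205 + 0.00189 + 0.127) = 0.359
Q = 278300, so δQ = 0.359 × 278300 = 100000.

278300 ± 100000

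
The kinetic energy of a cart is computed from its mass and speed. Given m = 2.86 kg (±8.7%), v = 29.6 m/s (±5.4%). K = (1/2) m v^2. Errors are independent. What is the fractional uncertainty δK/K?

K is a product of powers, so relative uncertainties combine in quadrature:
  (1·δm/m)² = (1×0.0870)² = 0.00757;  (2·δv/v)² = (2×0.0540)² = 0.0117
δK/K = √(0.0192) = 0.139

0.139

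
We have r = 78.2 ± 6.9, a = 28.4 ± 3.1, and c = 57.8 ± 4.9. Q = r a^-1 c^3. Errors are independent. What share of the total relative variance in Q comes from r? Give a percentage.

(δQ/Q)² = (1·δr/r)² + (-1·δa/a)² + (3·δc/c)²
  r term: (1×0.0882)² = 0.00779
  a term: (-1×0.109)² = 0.0119
  c term: (3×0.0848)² = 0.0647
Total = 0.0844. Share from r = 0.00779/0.0844 = 0.0923.

9.23%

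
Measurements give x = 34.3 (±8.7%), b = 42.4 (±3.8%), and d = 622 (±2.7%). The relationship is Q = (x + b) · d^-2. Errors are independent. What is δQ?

Let u = x + b = 76.7. δu = √(δx² + δb²) = √(8.90 + 2.60) = 3.39, so δu/u = 0.0442.
Q is then a monomial in u, d:
δQ/Q = √((δu/u)² + (-2·δd/d)²) = √(0.00195 + 0.00292) = 0.0698
Q = 0.000198, so δQ = 0.0698 × 0.000198 = 1.38e-05.

1.38e-05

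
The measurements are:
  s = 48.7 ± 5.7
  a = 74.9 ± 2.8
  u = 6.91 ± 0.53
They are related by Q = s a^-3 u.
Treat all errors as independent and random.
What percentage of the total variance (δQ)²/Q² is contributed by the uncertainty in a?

(δQ/Q)² = (1·δs/s)² + (-3·δa/a)² + (1·δu/u)²
  s term: (1×0.117)² = 0.0137
  a term: (-3×0.0374)² = 0.0126
  u term: (1×0.0767)² = 0.00588
Total = 0.0322. Share from a = 0.0126/0.0322 = 0.391.

39.1%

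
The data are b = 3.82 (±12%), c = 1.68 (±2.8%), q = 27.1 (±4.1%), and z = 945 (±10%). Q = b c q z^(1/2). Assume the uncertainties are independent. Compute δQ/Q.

Q is a product of powers, so relative uncertainties combine in quadrature:
  (1·δb/b)² = (1×0.120)² = 0.0144;  (1·δc/c)² = (1×0.0280)² = 0.000784;  (1·δq/q)² = (1×0.0410)² = 0.00168;  (½·δz/z)² = (0.5×0.100)² = 0.00250
δQ/Q = √(0.0194) = 0.139

0.139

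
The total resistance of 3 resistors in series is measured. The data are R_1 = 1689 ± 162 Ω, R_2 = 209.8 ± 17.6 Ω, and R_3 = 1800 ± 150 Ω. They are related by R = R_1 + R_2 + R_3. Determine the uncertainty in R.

Sums and differences: (δR)² = Σ (cᵢ δxᵢ)².
  (δR_1)² = 26200;  (δR_2)² = 310;  (δR_3)² = 22500
δR = √(49100) = 221 Ω

221 Ω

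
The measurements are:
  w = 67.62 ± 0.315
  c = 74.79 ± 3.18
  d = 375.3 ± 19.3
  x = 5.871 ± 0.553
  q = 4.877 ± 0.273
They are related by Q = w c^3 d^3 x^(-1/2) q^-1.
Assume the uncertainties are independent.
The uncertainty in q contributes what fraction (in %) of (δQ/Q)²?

(δQ/Q)² = (1·δw/w)² + (3·δc/c)² + (3·δd/d)² + (−½·δx/x)² + (-1·δq/q)²
  w term: (1×0.00466)² = 2.17e-05
  c term: (3×0.0425)² = 0.0163
  d term: (3×0.0514)² = 0.0238
  x term: (-0.5×0.0942)² = 0.00222
  q term: (-1×0.0560)² = 0.00313
Total = 0.0454. Share from q = 0.00313/0.0454 = 0.0689.

6.89%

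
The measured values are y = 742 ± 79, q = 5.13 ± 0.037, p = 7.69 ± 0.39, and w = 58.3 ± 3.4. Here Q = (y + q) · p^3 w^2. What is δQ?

Let u = y + q = 747. δu = √(δy² + δq²) = √(6240 + 0.00137) = 79.0, so δu/u = 0.106.
Q is then a monomial in u, p, w:
δQ/Q = √((δu/u)² + (3·δp/p)² + (2·δw/w)²) = √(0.0112 + 0.0231 + 0.0136) = 0.219
Q = 1.15e+09, so δQ = 0.219 × 1.15e+09 = 2.53e+08.

2.53e+08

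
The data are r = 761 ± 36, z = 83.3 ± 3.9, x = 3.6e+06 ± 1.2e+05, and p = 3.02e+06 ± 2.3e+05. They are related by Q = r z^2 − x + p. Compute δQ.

Let w = r·z^2 = 5.28e+06. δw/w = √((1·δr/r)² + (2·δz/z)²) = √(0.00224 + 0.00877) = 0.105, so δw = 5.54e+05.
Q = w − x + p: δQ = √(δw² + δx² + δp²) = √(3.07e+11 + 1.44e+10 + 5.29e+10) = 6.12e+05

6.12e+05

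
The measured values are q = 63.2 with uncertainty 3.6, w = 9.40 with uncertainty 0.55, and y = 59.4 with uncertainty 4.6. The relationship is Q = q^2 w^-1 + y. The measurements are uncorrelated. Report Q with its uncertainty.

484 ± 54.6

Let p = q^2·w^-1 = 425. δp/p = √((2·δq/q)² + (-1·δw/w)²) = √(0.0130 + 0.00342) = 0.128, so δp = 54.4.
Q = p + y: δQ = √(δp² + δy²) = √(2960 + 21.2) = 54.6
Q = 484.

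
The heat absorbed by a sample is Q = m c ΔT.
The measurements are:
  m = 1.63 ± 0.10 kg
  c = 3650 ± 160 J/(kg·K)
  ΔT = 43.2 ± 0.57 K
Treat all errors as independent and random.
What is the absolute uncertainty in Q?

For a monomial Q ∝ m, c, ΔT, fractional errors add in quadrature:
  (1·δm/m)² = (1×0.0613)² = 0.00376;  (1·δc/c)² = (1×0.0438)² = 0.00192;  (1·δΔT/ΔT)² = (1×0.0132)² = 0.000174
δQ/Q = √(0.00586) = 0.0765
Q = 2.57e+05 J, so δQ = 0.0765 × 2.57e+05 = 19700 J.

19700 J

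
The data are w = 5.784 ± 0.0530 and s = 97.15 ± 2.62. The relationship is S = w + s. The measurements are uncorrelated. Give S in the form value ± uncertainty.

Absolute uncertainties add in quadrature for a linear combination:
  (δw)² = 0.00281;  (δs)² = 6.86
δS = √(6.87) = 2.62
S = 102.9.

102.9 ± 2.62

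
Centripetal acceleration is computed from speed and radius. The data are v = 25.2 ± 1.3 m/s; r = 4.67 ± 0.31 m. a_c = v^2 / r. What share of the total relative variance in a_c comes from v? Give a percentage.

70.7%

(δa_c/a_c)² = (2·δv/v)² + (-1·δr/r)²
  v term: (2×0.0516)² = 0.0106
  r term: (-1×0.0664)² = 0.00441
Total = 0.0151. Share from v = 0.0106/0.0151 = 0.707.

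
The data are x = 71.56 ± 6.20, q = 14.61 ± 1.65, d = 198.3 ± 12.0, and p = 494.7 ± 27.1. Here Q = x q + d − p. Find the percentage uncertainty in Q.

Let w = x·q = 1045. δw/w = √((1·δx/x)² + (1·δq/q)²) = √(0.00751 + 0.0128) = 0.142, so δw = 149.
Q = w + d − p: δQ = √(δw² + δd² + δp²) = √(22100 + 144 + 734) = 152
Q = 749.1, so δQ/Q = 152/749.1 = 0.203.

20.3%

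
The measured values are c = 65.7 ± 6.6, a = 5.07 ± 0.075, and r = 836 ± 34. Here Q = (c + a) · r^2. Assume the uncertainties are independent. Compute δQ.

Let u = c + a = 70.8. δu = √(δc² + δa²) = √(43.6 + 0.00562) = 6.60, so δu/u = 0.0933.
Q is then a monomial in u, r:
δQ/Q = √((δu/u)² + (2·δr/r)²) = √(0.00870 + 0.00662) = 0.124
Q = 4.95e+07, so δQ = 0.124 × 4.95e+07 = 6.12e+06.

6.12e+06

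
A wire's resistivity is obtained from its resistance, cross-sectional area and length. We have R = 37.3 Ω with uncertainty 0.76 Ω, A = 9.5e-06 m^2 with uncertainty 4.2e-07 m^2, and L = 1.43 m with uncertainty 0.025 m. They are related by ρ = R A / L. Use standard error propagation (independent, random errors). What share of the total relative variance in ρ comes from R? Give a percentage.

(δρ/ρ)² = (1·δR/R)² + (1·δA/A)² + (-1·δL/L)²
  R term: (1×0.0204)² = 0.000415
  A term: (1×0.0442)² = 0.00195
  L term: (-1×0.0175)² = 0.000306
Total = 0.00268. Share from R = 0.000415/0.00268 = 0.155.

15.5%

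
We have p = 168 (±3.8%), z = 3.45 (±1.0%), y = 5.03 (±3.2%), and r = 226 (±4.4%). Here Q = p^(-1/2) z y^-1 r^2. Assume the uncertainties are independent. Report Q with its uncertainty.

2700 ± 260

Since Q is a product/quotient, work with relative uncertainties:
  (−½·δp/p)² = (-0.5×0.0380)² = 0.000361;  (1·δz/z)² = (1×0.0100)² = 0.000100;  (-1·δy/y)² = (-1×0.0320)² = 0.00102;  (2·δr/r)² = (2×0.0440)² = 0.00774
δQ/Q = √(0.00923) = 0.0961
Q = 2700, so δQ = 0.0961 × 2700 = 260.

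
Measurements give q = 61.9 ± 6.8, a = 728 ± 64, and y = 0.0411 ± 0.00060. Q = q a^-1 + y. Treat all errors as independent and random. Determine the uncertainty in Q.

Let p = q·a^-1 = 0.0850. δp/p = √((1·δq/q)² + (-1·δa/a)²) = √(0.0121 + 0.00773) = 0.141, so δp = 0.0120.
Q = p + y: δQ = √(δp² + δy²) = √(0.000143 + 3.6e-07) = 0.0120

0.0120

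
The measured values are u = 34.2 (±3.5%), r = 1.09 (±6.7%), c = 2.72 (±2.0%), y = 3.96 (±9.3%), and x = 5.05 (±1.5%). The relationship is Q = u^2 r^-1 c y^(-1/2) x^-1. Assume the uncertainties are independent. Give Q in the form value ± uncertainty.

290 ± 32.0

Since Q is a product/quotient, work with relative uncertainties:
  (2·δu/u)² = (2×0.0350)² = 0.00490;  (-1·δr/r)² = (-1×0.0670)² = 0.00449;  (1·δc/c)² = (1×0.0200)² = 0.000400;  (−½·δy/y)² = (-0.5×0.0930)² = 0.00216;  (-1·δx/x)² = (-1×0.0150)² = 0.000225
δQ/Q = √(0.0122) = 0.110
Q = 290, so δQ = 0.110 × 290 = 32.0.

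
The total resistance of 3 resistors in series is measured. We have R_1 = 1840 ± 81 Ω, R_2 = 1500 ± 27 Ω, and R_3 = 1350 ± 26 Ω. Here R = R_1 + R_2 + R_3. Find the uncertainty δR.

Sums and differences: (δR)² = Σ (cᵢ δxᵢ)².
  (δR_1)² = 6560;  (δR_2)² = 729;  (δR_3)² = 676
δR = √(7970) = 89.3 Ω

89.3 Ω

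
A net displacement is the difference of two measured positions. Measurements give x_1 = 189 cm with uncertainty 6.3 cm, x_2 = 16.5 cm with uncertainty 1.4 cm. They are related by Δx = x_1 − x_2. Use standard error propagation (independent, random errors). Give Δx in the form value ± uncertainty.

172 ± 6.45 cm

Sums and differences: (δΔx)² = Σ (cᵢ δxᵢ)².
  (δx_1)² = 39.7;  (δx_2)² = 1.96
δΔx = √(41.6) = 6.45 cm
Δx = 172 cm.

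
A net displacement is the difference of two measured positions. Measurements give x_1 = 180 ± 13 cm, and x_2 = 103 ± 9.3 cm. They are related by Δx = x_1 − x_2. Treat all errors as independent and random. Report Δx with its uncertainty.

77.0 ± 16.0 cm

Each term contributes (cᵢ δxᵢ)² to (δΔx)²:
  (δx_1)² = 169;  (δx_2)² = 86.5
δΔx = √(255) = 16.0 cm
Δx = 77.0 cm.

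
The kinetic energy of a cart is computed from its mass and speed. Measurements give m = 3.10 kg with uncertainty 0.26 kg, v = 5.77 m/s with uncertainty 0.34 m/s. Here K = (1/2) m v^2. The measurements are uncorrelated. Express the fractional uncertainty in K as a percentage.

14.5%

Since K is a product/quotient, work with relative uncertainties:
  (1·δm/m)² = (1×0.0839)² = 0.00703;  (2·δv/v)² = (2×0.0589)² = 0.0139
δK/K = √(0.0209) = 0.145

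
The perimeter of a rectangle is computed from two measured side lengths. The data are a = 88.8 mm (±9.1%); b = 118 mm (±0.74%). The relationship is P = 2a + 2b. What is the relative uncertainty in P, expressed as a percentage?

3.93%

Sums and differences: (δP)² = Σ (cᵢ δxᵢ)².
  (2·δa)² = 261;  (2·δb)² = 3.05
δP = √(264) = 16.3 mm
P = 414 mm, so δP/P = 16.3/414 = 0.0393.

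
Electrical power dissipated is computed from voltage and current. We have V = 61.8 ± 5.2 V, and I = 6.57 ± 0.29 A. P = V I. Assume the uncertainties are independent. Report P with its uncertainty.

For a monomial P ∝ V, I, fractional errors add in quadrature:
  (1·δV/V)² = (1×0.0841)² = 0.00708;  (1·δI/I)² = (1×0.0441)² = 0.00195
δP/P = √(0.00903) = 0.0950
P = 406 W, so δP = 0.0950 × 406 = 38.6 W.

406 ± 38.6 W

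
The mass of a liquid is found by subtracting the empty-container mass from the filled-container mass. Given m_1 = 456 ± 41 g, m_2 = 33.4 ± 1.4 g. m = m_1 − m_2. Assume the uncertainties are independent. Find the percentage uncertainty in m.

Each term contributes (cᵢ δxᵢ)² to (δm)²:
  (δm_1)² = 1680;  (δm_2)² = 1.96
δm = √(1680) = 41.0 g
m = 423 g, so δm/m = 41.0/423 = 0.0971.

9.71%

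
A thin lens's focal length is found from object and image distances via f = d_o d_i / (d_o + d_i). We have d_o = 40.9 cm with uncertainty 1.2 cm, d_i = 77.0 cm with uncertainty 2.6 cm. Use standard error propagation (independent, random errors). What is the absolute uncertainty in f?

0.600 cm

∂f/∂d_o = (d_i/(d_o+d_i))² = 0.427;  ∂f/∂d_i = (d_o/(d_o+d_i))² = 0.120
δf = √((∂f/∂d_o · δd_o)² + (∂f/∂d_i · δd_i)²) = √(0.262 + 0.0979) = 0.600 cm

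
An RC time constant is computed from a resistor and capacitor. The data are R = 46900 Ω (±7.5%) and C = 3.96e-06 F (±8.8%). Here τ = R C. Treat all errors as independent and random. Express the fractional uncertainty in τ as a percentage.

11.6%

Each factor contributes (exponent × relative error)² to (δτ/τ)²:
  (1·δR/R)² = (1×0.0750)² = 0.00562;  (1·δC/C)² = (1×0.0880)² = 0.00774
δτ/τ = √(0.0134) = 0.116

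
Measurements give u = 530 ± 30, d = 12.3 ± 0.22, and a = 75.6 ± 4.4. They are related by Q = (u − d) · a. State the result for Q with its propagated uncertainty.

39100 ± 3210

Let w = u − d = 518. δw = √(δu² + δd²) = √(900 + 0.0484) = 30.0, so δw/w = 0.0580.
Q is then a monomial in w, a:
δQ/Q = √((δw/w)² + (1·δa/a)²) = √(0.00336 + 0.00339) = 0.0821
Q = 39100, so δQ = 0.0821 × 39100 = 3210.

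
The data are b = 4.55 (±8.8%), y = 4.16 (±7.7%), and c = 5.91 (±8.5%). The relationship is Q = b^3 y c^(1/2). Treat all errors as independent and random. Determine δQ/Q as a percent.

27.8%

Products/powers → add relative errors in quadrature, weighted by exponent:
  (3·δb/b)² = (3×0.0880)² = 0.0697;  (1·δy/y)² = (1×0.0770)² = 0.00593;  (½·δc/c)² = (0.5×0.0850)² = 0.00181
δQ/Q = √(0.0774) = 0.278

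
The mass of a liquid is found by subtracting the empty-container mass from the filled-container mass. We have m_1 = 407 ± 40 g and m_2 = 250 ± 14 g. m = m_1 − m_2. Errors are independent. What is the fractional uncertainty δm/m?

0.270

m is a linear combination, so absolute uncertainties add in quadrature:
  (δm_1)² = 1600;  (δm_2)² = 196
δm = √(1800) = 42.4 g
m = 157 g, so δm/m = 42.4/157 = 0.270.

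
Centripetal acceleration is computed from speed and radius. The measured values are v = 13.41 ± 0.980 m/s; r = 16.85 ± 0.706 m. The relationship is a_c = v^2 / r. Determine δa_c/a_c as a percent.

15.2%

a_c is a product of powers, so relative uncertainties combine in quadrature:
  (2·δv/v)² = (2×0.0731)² = 0.0214;  (-1·δr/r)² = (-1×0.0419)² = 0.00176
δa_c/a_c = √(0.0231) = 0.152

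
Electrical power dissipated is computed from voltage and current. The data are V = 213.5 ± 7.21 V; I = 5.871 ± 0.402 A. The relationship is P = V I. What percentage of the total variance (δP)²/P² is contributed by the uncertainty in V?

19.6%

(δP/P)² = (1·δV/V)² + (1·δI/I)²
  V term: (1×0.0338)² = 0.00114
  I term: (1×0.0685)² = 0.00469
Total = 0.00583. Share from V = 0.00114/0.00583 = 0.196.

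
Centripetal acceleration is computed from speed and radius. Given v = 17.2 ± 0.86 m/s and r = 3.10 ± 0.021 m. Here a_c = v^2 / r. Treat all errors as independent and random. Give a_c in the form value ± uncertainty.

95.4 ± 9.57 m/s^2

Each factor contributes (exponent × relative error)² to (δa_c/a_c)²:
  (2·δv/v)² = (2×0.0500)² = 0.0100;  (-1·δr/r)² = (-1×0.00677)² = 4.59e-05
δa_c/a_c = √(0.0100) = 0.100
a_c = 95.4 m/s^2, so δa_c = 0.100 × 95.4 = 9.57 m/s^2.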